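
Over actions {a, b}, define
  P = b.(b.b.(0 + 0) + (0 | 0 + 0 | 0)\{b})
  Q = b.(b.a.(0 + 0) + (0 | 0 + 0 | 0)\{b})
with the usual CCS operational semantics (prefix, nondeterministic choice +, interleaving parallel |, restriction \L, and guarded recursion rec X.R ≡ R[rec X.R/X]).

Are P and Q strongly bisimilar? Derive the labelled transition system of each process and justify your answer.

not bisimilar

Reachable graph of P (4 states):
  s0 = b.(b.b.(0 + 0) + (0 | 0 + 0 | 0)\{b}) → =b=> s1
  s1 = b.b.(0 + 0) + (0 | 0 + 0 | 0)\{b} → =b=> s2
  s2 = b.(0 + 0) → =b=> s3
  s3 = 0 + 0 → ·
Reachable graph of Q (4 states):
  t0 = b.(b.a.(0 + 0) + (0 | 0 + 0 | 0)\{b}) → =b=> t1
  t1 = b.a.(0 + 0) + (0 | 0 + 0 | 0)\{b} → =b=> t2
  t2 = a.(0 + 0) → =a=> t3
  t3 = 0 + 0 → ·
Coarsest stable partition (strong bisimilarity classes):
  B0 = {s0}
  B1 = {s1}
  B2 = {s2}
  B3 = {s3, t3}
  B4 = {t0}
  B5 = {t1}
  B6 = {t2}
s0 ∈ B0, t0 ∈ B4 → different blocks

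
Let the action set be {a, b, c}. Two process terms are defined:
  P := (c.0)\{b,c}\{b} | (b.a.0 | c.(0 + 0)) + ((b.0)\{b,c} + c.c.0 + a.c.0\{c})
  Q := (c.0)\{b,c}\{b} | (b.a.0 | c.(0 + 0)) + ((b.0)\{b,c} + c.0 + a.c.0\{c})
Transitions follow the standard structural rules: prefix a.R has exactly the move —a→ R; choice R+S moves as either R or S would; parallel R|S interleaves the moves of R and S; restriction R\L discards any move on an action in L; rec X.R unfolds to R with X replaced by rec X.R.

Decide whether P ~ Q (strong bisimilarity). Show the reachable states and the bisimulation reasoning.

P's transition system — 10 states:
  p0 = (c.0)\{b,c}\{b} | (b.a.0 | c.(0 + 0)) + ((b.0)\{b,c} + c.c.0 + a.c.0\{c}) → =a=> p1, =b=> p2, =c=> p3, =c=> p4
  p1 = c.0\{c} → =c=> p5
  p2 = (c.0)\{b,c}\{b} | (a.0 | c.(0 + 0)) → =a=> p6, =c=> p7
  p3 = (c.0)\{b,c}\{b} | (b.a.0 | (0 + 0)) → =b=> p7
  p4 = c.0 → =c=> p8
  p5 = 0\{c} → ·
  p6 = (c.0)\{b,c}\{b} | (0 | c.(0 + 0)) → =c=> p9
  p7 = (c.0)\{b,c}\{b} | (a.0 | (0 + 0)) → =a=> p9
  p8 = 0 → ·
  p9 = (c.0)\{b,c}\{b} | (0 | (0 + 0)) → ·
Q's transition system — 9 states:
  q0 = (c.0)\{b,c}\{b} | (b.a.0 | c.(0 + 0)) + ((b.0)\{b,c} + c.0 + a.c.0\{c}) → =a=> q1, =b=> q2, =c=> q3, =c=> q4
  q1 = c.0\{c} → =c=> q5
  q2 = (c.0)\{b,c}\{b} | (a.0 | c.(0 + 0)) → =a=> q6, =c=> q7
  q3 = (c.0)\{b,c}\{b} | (b.a.0 | (0 + 0)) → =b=> q7
  q4 = 0 → ·
  q5 = 0\{c} → ·
  q6 = (c.0)\{b,c}\{b} | (0 | c.(0 + 0)) → =c=> q8
  q7 = (c.0)\{b,c}\{b} | (a.0 | (0 + 0)) → =a=> q8
  q8 = (c.0)\{b,c}\{b} | (0 | (0 + 0)) → ·
Coarsest stable partition (strong bisimilarity classes):
  B0 = {p0}
  B1 = {p1, p4, p6, q1, q6}
  B2 = {p5, p8, p9, q4, q5, q8}
  B3 = {p3, q3}
  B4 = {p7, q7}
  B5 = {p2, q2}
  B6 = {q0}
p0 ∈ B0, q0 ∈ B6 → different blocks

NO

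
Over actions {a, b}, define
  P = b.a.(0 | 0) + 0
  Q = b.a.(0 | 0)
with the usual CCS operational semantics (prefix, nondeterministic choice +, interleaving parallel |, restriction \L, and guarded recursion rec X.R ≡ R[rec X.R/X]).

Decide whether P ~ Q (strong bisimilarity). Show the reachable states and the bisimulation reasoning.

Reachable graph of P (3 states):
  m0 = b.a.(0 | 0) + 0 has moves ··b··> m1
  m1 = a.(0 | 0) has moves ··a··> m2
  m2 = 0 | 0 has moves ∅
Reachable graph of Q (3 states):
  n0 = b.a.(0 | 0) has moves ··b··> n1
  n1 = a.(0 | 0) has moves ··a··> n2
  n2 = 0 | 0 has moves ∅
Coarsest stable partition (strong bisimilarity classes):
  B0 = {m0, n0}
  B1 = {m1, n1}
  B2 = {m2, n2}
m0 ∈ B0, n0 ∈ B0 → same block

P ~ Q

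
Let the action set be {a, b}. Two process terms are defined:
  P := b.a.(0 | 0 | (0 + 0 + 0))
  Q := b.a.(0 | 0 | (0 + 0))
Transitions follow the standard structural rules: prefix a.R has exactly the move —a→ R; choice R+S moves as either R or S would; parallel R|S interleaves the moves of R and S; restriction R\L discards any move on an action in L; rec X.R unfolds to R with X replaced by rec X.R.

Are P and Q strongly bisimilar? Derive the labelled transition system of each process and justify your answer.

LTS(P): 3 reachable states
  m0 = b.a.(0 | 0 | (0 + 0 + 0)) :: =b=> m1
  m1 = a.(0 | 0 | (0 + 0 + 0)) :: =a=> m2
  m2 = 0 | 0 | (0 + 0 + 0) :: ·
LTS(Q): 3 reachable states
  n0 = b.a.(0 | 0 | (0 + 0)) :: =b=> n1
  n1 = a.(0 | 0 | (0 + 0)) :: =a=> n2
  n2 = 0 | 0 | (0 + 0) :: ·
Partition-refinement fixed point:
  B0 = {m0, n0}
  B1 = {m1, n1}
  B2 = {m2, n2}
m0 ∈ B0, n0 ∈ B0 → same block

YES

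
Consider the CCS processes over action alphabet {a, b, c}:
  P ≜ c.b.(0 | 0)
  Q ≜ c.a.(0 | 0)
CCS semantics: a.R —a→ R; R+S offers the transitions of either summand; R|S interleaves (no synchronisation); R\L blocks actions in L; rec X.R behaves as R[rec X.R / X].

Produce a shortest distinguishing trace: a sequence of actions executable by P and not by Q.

Reachable graph of P (3 states):
  u0 = c.b.(0 | 0) | =c=> u1
  u1 = b.(0 | 0) | =b=> u2
  u2 = 0 | 0 | (no moves)
Reachable graph of Q (3 states):
  v0 = c.a.(0 | 0) | =c=> v1
  v1 = a.(0 | 0) | =a=> v2
  v2 = 0 | 0 | (no moves)
Executing cb from P (initial set {u0}):
  step 1 (c): {u1}
  step 2 (b): {u2}
  P completes σ.
Executing cb from Q (initial set {v0}):
  step 1 (c): {v1}
  step 2 (b): ∅  — Q cannot continue

cb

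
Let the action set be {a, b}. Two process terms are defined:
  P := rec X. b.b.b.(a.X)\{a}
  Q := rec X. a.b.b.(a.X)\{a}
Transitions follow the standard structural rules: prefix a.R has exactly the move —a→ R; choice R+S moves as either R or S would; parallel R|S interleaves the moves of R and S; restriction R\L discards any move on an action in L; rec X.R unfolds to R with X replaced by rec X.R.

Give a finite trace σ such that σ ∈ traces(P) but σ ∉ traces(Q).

Reachable graph of P (4 states):
  s0 = rec X. b.b.b.(a.X)\{a} ⊢ —b→ s1
  s1 = b.b.(a.(rec X. b.b.b.(a.X)\{a}))\{a} ⊢ —b→ s2
  s2 = b.(a.(rec X. b.b.b.(a.X)\{a}))\{a} ⊢ —b→ s3
  s3 = (a.(rec X. b.b.b.(a.X)\{a}))\{a} ⊢ ∅
Reachable graph of Q (4 states):
  t0 = rec X. a.b.b.(a.X)\{a} ⊢ —a→ t1
  t1 = b.b.(a.(rec X. a.b.b.(a.X)\{a}))\{a} ⊢ —b→ t2
  t2 = b.(a.(rec X. a.b.b.(a.X)\{a}))\{a} ⊢ —b→ t3
  t3 = (a.(rec X. a.b.b.(a.X)\{a}))\{a} ⊢ ∅
Executing b from P (initial set {s0}):
  [1] b ⇒ {s1}
  P completes σ.
Executing b from Q (initial set {t0}):
  [1] b ⇒ ∅  — Q cannot continue

b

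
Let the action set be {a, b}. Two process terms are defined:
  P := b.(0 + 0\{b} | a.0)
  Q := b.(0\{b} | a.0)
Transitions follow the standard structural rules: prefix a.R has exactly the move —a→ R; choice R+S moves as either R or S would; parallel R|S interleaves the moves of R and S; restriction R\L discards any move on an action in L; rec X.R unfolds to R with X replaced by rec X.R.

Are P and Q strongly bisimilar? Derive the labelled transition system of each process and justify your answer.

Reachable graph of P (3 states):
  p0 = b.(0 + 0\{b} | a.0) has moves —b→ p1
  p1 = 0 + 0\{b} | a.0 has moves —a→ p2
  p2 = 0\{b} | 0 has moves ·
Reachable graph of Q (3 states):
  q0 = b.(0\{b} | a.0) has moves —b→ q1
  q1 = 0\{b} | a.0 has moves —a→ q2
  q2 = 0\{b} | 0 has moves ·
Partition-refinement fixed point:
  B0 = {p0, q0}
  B1 = {p1, q1}
  B2 = {p2, q2}
p0 ∈ B0, q0 ∈ B0 → same block

YES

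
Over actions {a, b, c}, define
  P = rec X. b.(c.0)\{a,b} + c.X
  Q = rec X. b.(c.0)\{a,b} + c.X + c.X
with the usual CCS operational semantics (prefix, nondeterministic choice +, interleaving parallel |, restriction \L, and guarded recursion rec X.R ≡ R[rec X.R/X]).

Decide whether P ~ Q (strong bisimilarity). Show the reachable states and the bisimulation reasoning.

YES

Reachable graph of P (3 states):
  m0 = rec X. b.(c.0)\{a,b} + c.X ⊢ =b=> m1, =c=> m0
  m1 = (c.0)\{a,b} ⊢ =c=> m2
  m2 = 0\{a,b} ⊢ ·
Reachable graph of Q (3 states):
  n0 = rec X. b.(c.0)\{a,b} + c.X + c.X ⊢ =b=> n1, =c=> n0
  n1 = (c.0)\{a,b} ⊢ =c=> n2
  n2 = 0\{a,b} ⊢ ·
Bisimilarity quotient blocks:
  B0 = {m0, n0}
  B1 = {m1, n1}
  B2 = {m2, n2}
m0 ∈ B0, n0 ∈ B0 → same block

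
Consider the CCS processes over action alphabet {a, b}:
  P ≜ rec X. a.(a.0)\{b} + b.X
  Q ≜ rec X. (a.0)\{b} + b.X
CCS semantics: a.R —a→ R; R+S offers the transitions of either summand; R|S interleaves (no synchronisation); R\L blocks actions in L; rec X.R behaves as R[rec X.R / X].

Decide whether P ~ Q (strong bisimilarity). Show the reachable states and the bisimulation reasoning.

P ≁ Q

Reachable graph of P (3 states):
  u0 = rec X. a.(a.0)\{b} + b.X ⊢ =a=> u1, =b=> u0
  u1 = (a.0)\{b} ⊢ =a=> u2
  u2 = 0\{b} ⊢ (no moves)
Reachable graph of Q (2 states):
  v0 = rec X. (a.0)\{b} + b.X ⊢ =a=> v1, =b=> v0
  v1 = 0\{b} ⊢ (no moves)
Bisimilarity quotient blocks:
  B0 = {u0}
  B1 = {u1}
  B2 = {u2, v1}
  B3 = {v0}
u0 ∈ B0, v0 ∈ B3 → different blocks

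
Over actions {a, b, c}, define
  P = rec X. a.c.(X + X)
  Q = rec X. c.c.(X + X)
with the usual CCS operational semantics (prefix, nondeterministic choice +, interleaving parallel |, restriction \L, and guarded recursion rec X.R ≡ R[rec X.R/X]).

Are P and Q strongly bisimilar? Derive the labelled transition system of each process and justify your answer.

P ≁ Q

LTS(P): 3 reachable states
  m0 = rec X. a.c.(X + X) | -a-> m1
  m1 = c.((rec X. a.c.(X + X)) + (rec X. a.c.(X + X))) | -c-> m2
  m2 = (rec X. a.c.(X + X)) + (rec X. a.c.(X + X)) | -a-> m1
LTS(Q): 3 reachable states
  n0 = rec X. c.c.(X + X) | -c-> n1
  n1 = c.((rec X. c.c.(X + X)) + (rec X. c.c.(X + X))) | -c-> n2
  n2 = (rec X. c.c.(X + X)) + (rec X. c.c.(X + X)) | -c-> n1
Partition-refinement fixed point:
  B0 = {m0, m2}
  B1 = {m1}
  B2 = {n0, n1, n2}
m0 ∈ B0, n0 ∈ B2 → different blocks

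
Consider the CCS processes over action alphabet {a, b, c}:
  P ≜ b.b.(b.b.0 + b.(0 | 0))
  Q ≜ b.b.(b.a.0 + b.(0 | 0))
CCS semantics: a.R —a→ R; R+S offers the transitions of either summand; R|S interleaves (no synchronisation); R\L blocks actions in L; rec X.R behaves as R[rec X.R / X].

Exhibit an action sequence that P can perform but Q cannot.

Reachable graph of P (6 states):
  m0 = b.b.(b.b.0 + b.(0 | 0)) :: --b--▸ m1
  m1 = b.(b.b.0 + b.(0 | 0)) :: --b--▸ m2
  m2 = b.b.0 + b.(0 | 0) :: --b--▸ m3, --b--▸ m4
  m3 = 0 | 0 :: deadlocked
  m4 = b.0 :: --b--▸ m5
  m5 = 0 :: deadlocked
Reachable graph of Q (6 states):
  n0 = b.b.(b.a.0 + b.(0 | 0)) :: --b--▸ n1
  n1 = b.(b.a.0 + b.(0 | 0)) :: --b--▸ n2
  n2 = b.a.0 + b.(0 | 0) :: --b--▸ n3, --b--▸ n4
  n3 = 0 | 0 :: deadlocked
  n4 = a.0 :: --a--▸ n5
  n5 = 0 :: deadlocked
Run σ = ⟨bbbb⟩ on P: start {m0}
  after b @ step 1: {m1}
  after b @ step 2: {m2}
  after b @ step 3: {m3, m4}
  after b @ step 4: {m5}
  P completes σ.
Run σ = ⟨bbbb⟩ on Q: start {n0}
  after b @ step 1: {n1}
  after b @ step 2: {n2}
  after b @ step 3: {n3, n4}
  after b @ step 4: ∅ (Q stuck)

bbbb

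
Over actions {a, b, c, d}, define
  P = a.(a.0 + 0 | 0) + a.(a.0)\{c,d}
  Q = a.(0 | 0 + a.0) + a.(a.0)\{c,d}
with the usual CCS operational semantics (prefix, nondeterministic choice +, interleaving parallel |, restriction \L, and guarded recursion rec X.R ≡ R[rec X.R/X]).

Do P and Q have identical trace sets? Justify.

Reachable graph of P (5 states):
  m0 = a.(a.0 + 0 | 0) + a.(a.0)\{c,d} | —a→ m1, —a→ m2
  m1 = (a.0)\{c,d} | —a→ m3
  m2 = a.0 + 0 | 0 | —a→ m4
  m3 = 0\{c,d} | ·
  m4 = 0 | ·
Reachable graph of Q (5 states):
  n0 = a.(0 | 0 + a.0) + a.(a.0)\{c,d} | —a→ n1, —a→ n2
  n1 = (a.0)\{c,d} | —a→ n3
  n2 = 0 | 0 + a.0 | —a→ n4
  n3 = 0\{c,d} | ·
  n4 = 0 | ·
Partition-refinement fixed point:
  B0 = {m0, n0}
  B1 = {m1, m2, n1, n2}
  B2 = {m3, m4, n3, n4}
m0 ∈ B0, n0 ∈ B0 → same block
Bisimilar ⇒ trace-equivalent.

trace-equivalent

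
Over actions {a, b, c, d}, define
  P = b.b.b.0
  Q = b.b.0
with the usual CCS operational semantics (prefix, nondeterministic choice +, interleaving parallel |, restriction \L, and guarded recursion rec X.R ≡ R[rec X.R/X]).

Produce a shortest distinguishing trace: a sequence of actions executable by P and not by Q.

LTS(P): 4 reachable states
  s0 = b.b.b.0 has moves ··b··> s1
  s1 = b.b.0 has moves ··b··> s2
  s2 = b.0 has moves ··b··> s3
  s3 = 0 has moves ·
LTS(Q): 3 reachable states
  t0 = b.b.0 has moves ··b··> t1
  t1 = b.0 has moves ··b··> t2
  t2 = 0 has moves ·
Run σ = ⟨bbb⟩ on P: start {s0}
  step 1 (b): {s1}
  step 2 (b): {s2}
  step 3 (b): {s3}
  — P admits the full trace.
Run σ = ⟨bbb⟩ on Q: start {t0}
  step 1 (b): {t1}
  step 2 (b): {t2}
  step 3 (b): ∅ (Q stuck)

bbb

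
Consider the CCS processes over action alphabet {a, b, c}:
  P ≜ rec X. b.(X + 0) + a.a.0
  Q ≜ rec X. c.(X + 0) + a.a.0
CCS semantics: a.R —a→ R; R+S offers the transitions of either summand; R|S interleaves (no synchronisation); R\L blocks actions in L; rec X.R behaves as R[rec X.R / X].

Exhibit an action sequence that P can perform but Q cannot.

b

Reachable graph of P (4 states):
  p0 = rec X. b.(X + 0) + a.a.0 → —a→ p1, —b→ p2
  p1 = a.0 → —a→ p3
  p2 = (rec X. b.(X + 0) + a.a.0) + 0 → —a→ p1, —b→ p2
  p3 = 0 → ·
Reachable graph of Q (4 states):
  q0 = rec X. c.(X + 0) + a.a.0 → —a→ q1, —c→ q2
  q1 = a.0 → —a→ q3
  q2 = (rec X. c.(X + 0) + a.a.0) + 0 → —a→ q1, —c→ q2
  q3 = 0 → ·
Executing b from P (initial set {p0}):
  step 1 (b): {p2}
  — P admits the full trace.
Executing b from Q (initial set {q0}):
  step 1 (b): no successor for Q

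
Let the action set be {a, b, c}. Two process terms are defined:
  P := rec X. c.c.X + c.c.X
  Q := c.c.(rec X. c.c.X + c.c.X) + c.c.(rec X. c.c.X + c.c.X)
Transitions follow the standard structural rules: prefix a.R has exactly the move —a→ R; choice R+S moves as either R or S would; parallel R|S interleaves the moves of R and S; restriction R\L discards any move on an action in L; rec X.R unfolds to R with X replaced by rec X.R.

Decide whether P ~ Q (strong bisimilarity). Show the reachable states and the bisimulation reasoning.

P's transition system — 2 states:
  s0 = rec X. c.c.X + c.c.X has moves ··c··> s1
  s1 = c.(rec X. c.c.X + c.c.X) has moves ··c··> s0
Q's transition system — 3 states:
  t0 = c.c.(rec X. c.c.X + c.c.X) + c.c.(rec X. c.c.X + c.c.X) has moves ··c··> t1
  t1 = c.(rec X. c.c.X + c.c.X) has moves ··c··> t2
  t2 = rec X. c.c.X + c.c.X has moves ··c··> t1
Bisimilarity quotient blocks:
  B0 = {s0, s1, t0, t1, t2}
s0 ∈ B0, t0 ∈ B0 → same block

YES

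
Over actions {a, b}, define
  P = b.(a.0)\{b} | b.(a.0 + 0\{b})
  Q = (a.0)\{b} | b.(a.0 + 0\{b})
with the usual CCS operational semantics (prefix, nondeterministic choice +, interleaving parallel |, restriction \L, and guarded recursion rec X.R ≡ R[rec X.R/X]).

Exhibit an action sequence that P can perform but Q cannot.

Reachable graph of P (9 states):
  p0 = b.(a.0)\{b} | b.(a.0 + 0\{b}) ⊢ =b=> p1, =b=> p2
  p1 = (a.0)\{b} | b.(a.0 + 0\{b}) ⊢ =a=> p3, =b=> p4
  p2 = b.(a.0)\{b} | (a.0 + 0\{b}) ⊢ =a=> p5, =b=> p4
  p3 = 0\{b} | b.(a.0 + 0\{b}) ⊢ =b=> p6
  p4 = (a.0)\{b} | (a.0 + 0\{b}) ⊢ =a=> p6, =a=> p7
  p5 = b.(a.0)\{b} | 0 ⊢ =b=> p7
  p6 = 0\{b} | (a.0 + 0\{b}) ⊢ =a=> p8
  p7 = (a.0)\{b} | 0 ⊢ =a=> p8
  p8 = 0\{b} | 0 ⊢ (no moves)
Reachable graph of Q (6 states):
  q0 = (a.0)\{b} | b.(a.0 + 0\{b}) ⊢ =a=> q1, =b=> q2
  q1 = 0\{b} | b.(a.0 + 0\{b}) ⊢ =b=> q3
  q2 = (a.0)\{b} | (a.0 + 0\{b}) ⊢ =a=> q3, =a=> q4
  q3 = 0\{b} | (a.0 + 0\{b}) ⊢ =a=> q5
  q4 = (a.0)\{b} | 0 ⊢ =a=> q5
  q5 = 0\{b} | 0 ⊢ (no moves)
Run σ = ⟨bb⟩ on P: start {p0}
  step 1 (b): {p1, p2}
  step 2 (b): {p4}
  P completes σ.
Run σ = ⟨bb⟩ on Q: start {q0}
  step 1 (b): {q2}
  step 2 (b): ∅  — Q cannot continue

bb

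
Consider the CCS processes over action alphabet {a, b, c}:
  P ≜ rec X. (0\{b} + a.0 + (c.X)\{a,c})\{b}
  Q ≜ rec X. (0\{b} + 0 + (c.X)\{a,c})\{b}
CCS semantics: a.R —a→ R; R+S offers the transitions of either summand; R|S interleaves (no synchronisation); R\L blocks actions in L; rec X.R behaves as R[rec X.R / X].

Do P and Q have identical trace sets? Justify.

NO — witness ⟨a⟩

P's transition system — 2 states:
  u0 = rec X. (0\{b} + a.0 + (c.X)\{a,c})\{b} | ··a··> u1
  u1 = 0\{b} | (no moves)
Q's transition system — 1 states:
  v0 = rec X. (0\{b} + 0 + (c.X)\{a,c})\{b} | (no moves)
Executing a from P (initial set {u0}):
  [1] a ⇒ {u1}
  ✓ P
Executing a from Q (initial set {v0}):
  [1] a ⇒ no successor for Q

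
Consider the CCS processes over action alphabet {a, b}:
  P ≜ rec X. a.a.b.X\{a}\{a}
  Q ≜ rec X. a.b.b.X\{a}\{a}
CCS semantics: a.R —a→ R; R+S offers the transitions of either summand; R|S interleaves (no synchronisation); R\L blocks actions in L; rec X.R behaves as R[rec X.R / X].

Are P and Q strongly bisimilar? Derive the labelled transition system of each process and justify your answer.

P ≁ Q

Reachable graph of P (4 states):
  p0 = rec X. a.a.b.X\{a}\{a} has moves --a--▸ p1
  p1 = a.b.(rec X. a.a.b.X\{a}\{a})\{a}\{a} has moves --a--▸ p2
  p2 = b.(rec X. a.a.b.X\{a}\{a})\{a}\{a} has moves --b--▸ p3
  p3 = (rec X. a.a.b.X\{a}\{a})\{a}\{a} has moves deadlocked
Reachable graph of Q (4 states):
  q0 = rec X. a.b.b.X\{a}\{a} has moves --a--▸ q1
  q1 = b.b.(rec X. a.b.b.X\{a}\{a})\{a}\{a} has moves --b--▸ q2
  q2 = b.(rec X. a.b.b.X\{a}\{a})\{a}\{a} has moves --b--▸ q3
  q3 = (rec X. a.b.b.X\{a}\{a})\{a}\{a} has moves deadlocked
Coarsest stable partition (strong bisimilarity classes):
  B0 = {p0}
  B1 = {p1}
  B2 = {p2, q2}
  B3 = {p3, q3}
  B4 = {q0}
  B5 = {q1}
p0 ∈ B0, q0 ∈ B4 → different blocks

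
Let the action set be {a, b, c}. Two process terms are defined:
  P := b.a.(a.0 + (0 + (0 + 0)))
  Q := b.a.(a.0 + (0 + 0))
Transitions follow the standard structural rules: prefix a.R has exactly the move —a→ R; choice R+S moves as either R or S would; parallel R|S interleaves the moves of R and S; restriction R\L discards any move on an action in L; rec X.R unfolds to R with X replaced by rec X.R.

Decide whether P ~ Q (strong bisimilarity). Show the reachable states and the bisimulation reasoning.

YES

LTS(P): 4 reachable states
  u0 = b.a.(a.0 + (0 + (0 + 0))) | =b=> u1
  u1 = a.(a.0 + (0 + (0 + 0))) | =a=> u2
  u2 = a.0 + (0 + (0 + 0)) | =a=> u3
  u3 = 0 | deadlocked
LTS(Q): 4 reachable states
  v0 = b.a.(a.0 + (0 + 0)) | =b=> v1
  v1 = a.(a.0 + (0 + 0)) | =a=> v2
  v2 = a.0 + (0 + 0) | =a=> v3
  v3 = 0 | deadlocked
Partition-refinement fixed point:
  B0 = {u0, v0}
  B1 = {u1, v1}
  B2 = {u2, v2}
  B3 = {u3, v3}
u0 ∈ B0, v0 ∈ B0 → same block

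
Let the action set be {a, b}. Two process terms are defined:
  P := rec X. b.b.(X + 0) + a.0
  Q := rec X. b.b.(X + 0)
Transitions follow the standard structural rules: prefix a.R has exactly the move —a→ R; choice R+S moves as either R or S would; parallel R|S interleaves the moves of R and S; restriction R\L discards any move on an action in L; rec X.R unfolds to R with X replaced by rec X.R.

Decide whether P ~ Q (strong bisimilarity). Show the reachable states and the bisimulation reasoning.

P ≁ Q

P's transition system — 4 states:
  m0 = rec X. b.b.(X + 0) + a.0 | =a=> m1, =b=> m2
  m1 = 0 | deadlocked
  m2 = b.((rec X. b.b.(X + 0) + a.0) + 0) | =b=> m3
  m3 = (rec X. b.b.(X + 0) + a.0) + 0 | =a=> m1, =b=> m2
Q's transition system — 3 states:
  n0 = rec X. b.b.(X + 0) | =b=> n1
  n1 = b.((rec X. b.b.(X + 0)) + 0) | =b=> n2
  n2 = (rec X. b.b.(X + 0)) + 0 | =b=> n1
Coarsest stable partition (strong bisimilarity classes):
  B0 = {m0, m3}
  B1 = {m2}
  B2 = {m1}
  B3 = {n0, n1, n2}
m0 ∈ B0, n0 ∈ B3 → different blocks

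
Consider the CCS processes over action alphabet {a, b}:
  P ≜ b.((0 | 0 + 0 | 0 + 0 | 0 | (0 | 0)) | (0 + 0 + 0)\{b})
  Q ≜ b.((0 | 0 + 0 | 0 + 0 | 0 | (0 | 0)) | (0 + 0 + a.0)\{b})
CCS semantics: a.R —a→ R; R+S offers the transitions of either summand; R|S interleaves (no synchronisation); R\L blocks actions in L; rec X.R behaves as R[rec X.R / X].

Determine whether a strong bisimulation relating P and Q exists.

P ≁ Q

Reachable graph of P (2 states):
  s0 = b.((0 | 0 + 0 | 0 + 0 | 0 | (0 | 0)) | (0 + 0 + 0)\{b}) has moves -b-> s1
  s1 = (0 | 0 + 0 | 0 + 0 | 0 | (0 | 0)) | (0 + 0 + 0)\{b} has moves (no moves)
Reachable graph of Q (3 states):
  t0 = b.((0 | 0 + 0 | 0 + 0 | 0 | (0 | 0)) | (0 + 0 + a.0)\{b}) has moves -b-> t1
  t1 = (0 | 0 + 0 | 0 + 0 | 0 | (0 | 0)) | (0 + 0 + a.0)\{b} has moves -a-> t2
  t2 = (0 | 0 + 0 | 0 + 0 | 0 | (0 | 0)) | 0\{b} has moves (no moves)
Bisimilarity quotient blocks:
  B0 = {s0}
  B1 = {s1, t2}
  B2 = {t0}
  B3 = {t1}
s0 ∈ B0, t0 ∈ B2 → different blocks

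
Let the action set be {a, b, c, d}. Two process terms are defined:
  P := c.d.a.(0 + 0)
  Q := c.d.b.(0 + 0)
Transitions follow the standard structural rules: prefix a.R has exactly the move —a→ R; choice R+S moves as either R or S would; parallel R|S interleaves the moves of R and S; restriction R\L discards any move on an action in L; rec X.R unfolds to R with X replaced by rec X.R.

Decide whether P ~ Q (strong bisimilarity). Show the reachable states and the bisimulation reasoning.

not bisimilar

LTS(P): 4 reachable states
  u0 = c.d.a.(0 + 0) has moves --c--▸ u1
  u1 = d.a.(0 + 0) has moves --d--▸ u2
  u2 = a.(0 + 0) has moves --a--▸ u3
  u3 = 0 + 0 has moves stopped
LTS(Q): 4 reachable states
  v0 = c.d.b.(0 + 0) has moves --c--▸ v1
  v1 = d.b.(0 + 0) has moves --d--▸ v2
  v2 = b.(0 + 0) has moves --b--▸ v3
  v3 = 0 + 0 has moves stopped
Coarsest stable partition (strong bisimilarity classes):
  B0 = {u0}
  B1 = {u1}
  B2 = {u2}
  B3 = {u3, v3}
  B4 = {v0}
  B5 = {v1}
  B6 = {v2}
u0 ∈ B0, v0 ∈ B4 → different blocks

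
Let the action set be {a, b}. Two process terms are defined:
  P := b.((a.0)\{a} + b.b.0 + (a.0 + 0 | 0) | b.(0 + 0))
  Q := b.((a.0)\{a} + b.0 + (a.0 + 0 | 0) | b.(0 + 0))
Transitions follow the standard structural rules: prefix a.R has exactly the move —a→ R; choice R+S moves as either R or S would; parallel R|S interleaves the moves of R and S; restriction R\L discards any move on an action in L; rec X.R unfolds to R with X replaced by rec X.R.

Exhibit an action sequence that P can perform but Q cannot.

bbb

P's transition system — 7 states:
  m0 = b.((a.0)\{a} + b.b.0 + (a.0 + 0 | 0) | b.(0 + 0)) ⊢ =b=> m1
  m1 = (a.0)\{a} + b.b.0 + (a.0 + 0 | 0) | b.(0 + 0) ⊢ =a=> m2, =b=> m3, =b=> m4
  m2 = 0 | b.(0 + 0) ⊢ =b=> m5
  m3 = (a.0 + 0 | 0) | (0 + 0) ⊢ =a=> m5
  m4 = b.0 ⊢ =b=> m6
  m5 = 0 | (0 + 0) ⊢ stopped
  m6 = 0 ⊢ stopped
Q's transition system — 6 states:
  n0 = b.((a.0)\{a} + b.0 + (a.0 + 0 | 0) | b.(0 + 0)) ⊢ =b=> n1
  n1 = (a.0)\{a} + b.0 + (a.0 + 0 | 0) | b.(0 + 0) ⊢ =a=> n2, =b=> n3, =b=> n4
  n2 = 0 | b.(0 + 0) ⊢ =b=> n5
  n3 = (a.0 + 0 | 0) | (0 + 0) ⊢ =a=> n5
  n4 = 0 ⊢ stopped
  n5 = 0 | (0 + 0) ⊢ stopped
Executing bbb from P (initial set {m0}):
  step 1 (b): {m1}
  step 2 (b): {m3, m4}
  step 3 (b): {m6}
  ✓ P
Executing bbb from Q (initial set {n0}):
  step 1 (b): {n1}
  step 2 (b): {n3, n4}
  step 3 (b): no successor for Q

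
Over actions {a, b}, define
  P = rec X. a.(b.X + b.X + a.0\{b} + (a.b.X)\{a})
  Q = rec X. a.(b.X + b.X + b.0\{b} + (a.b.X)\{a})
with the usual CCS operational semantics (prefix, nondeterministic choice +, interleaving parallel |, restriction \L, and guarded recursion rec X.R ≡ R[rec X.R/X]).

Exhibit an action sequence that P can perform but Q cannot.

P's transition system — 3 states:
  m0 = rec X. a.(b.X + b.X + a.0\{b} + (a.b.X)\{a}) has moves =a=> m1
  m1 = b.(rec X. a.(b.X + b.X + a.0\{b} + (a.b.X)\{a})) + b.(rec X. a.(b.X + b.X + a.0\{b} + (a.b.X)\{a})) + a.0\{b} + (a.b.(rec X. a.(b.X + b.X + a.0\{b} + (a.b.X)\{a})))\{a} has moves =a=> m2, =b=> m0
  m2 = 0\{b} has moves ·
Q's transition system — 3 states:
  n0 = rec X. a.(b.X + b.X + b.0\{b} + (a.b.X)\{a}) has moves =a=> n1
  n1 = b.(rec X. a.(b.X + b.X + b.0\{b} + (a.b.X)\{a})) + b.(rec X. a.(b.X + b.X + b.0\{b} + (a.b.X)\{a})) + b.0\{b} + (a.b.(rec X. a.(b.X + b.X + b.0\{b} + (a.b.X)\{a})))\{a} has moves =b=> n0, =b=> n2
  n2 = 0\{b} has moves ·
Run σ = ⟨aa⟩ on P: start {m0}
  [1] a ⇒ {m1}
  [2] a ⇒ {m2}
  ✓ P
Run σ = ⟨aa⟩ on Q: start {n0}
  [1] a ⇒ {n1}
  [2] a ⇒ ∅ (Q stuck)

aa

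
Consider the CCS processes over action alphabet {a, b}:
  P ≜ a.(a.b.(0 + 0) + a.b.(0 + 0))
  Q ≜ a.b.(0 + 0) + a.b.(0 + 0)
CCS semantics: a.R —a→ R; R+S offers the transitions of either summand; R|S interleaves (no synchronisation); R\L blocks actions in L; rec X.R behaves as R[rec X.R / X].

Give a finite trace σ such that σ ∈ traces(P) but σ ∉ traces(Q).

Reachable graph of P (4 states):
  u0 = a.(a.b.(0 + 0) + a.b.(0 + 0)) ⊢ =a=> u1
  u1 = a.b.(0 + 0) + a.b.(0 + 0) ⊢ =a=> u2
  u2 = b.(0 + 0) ⊢ =b=> u3
  u3 = 0 + 0 ⊢ stopped
Reachable graph of Q (3 states):
  v0 = a.b.(0 + 0) + a.b.(0 + 0) ⊢ =a=> v1
  v1 = b.(0 + 0) ⊢ =b=> v2
  v2 = 0 + 0 ⊢ stopped
Run σ = ⟨aa⟩ on P: start {u0}
  [1] a ⇒ {u1}
  [2] a ⇒ {u2}
  — P admits the full trace.
Run σ = ⟨aa⟩ on Q: start {v0}
  [1] a ⇒ {v1}
  [2] a ⇒ ∅  — Q cannot continue

aa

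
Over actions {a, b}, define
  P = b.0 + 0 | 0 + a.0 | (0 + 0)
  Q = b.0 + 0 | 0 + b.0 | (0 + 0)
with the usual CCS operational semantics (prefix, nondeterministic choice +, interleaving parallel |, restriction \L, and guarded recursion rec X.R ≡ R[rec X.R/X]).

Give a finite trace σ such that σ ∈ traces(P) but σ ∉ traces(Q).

Reachable graph of P (3 states):
  s0 = b.0 + 0 | 0 + a.0 | (0 + 0) has moves —a→ s1, —b→ s2
  s1 = 0 | (0 + 0) has moves ·
  s2 = 0 has moves ·
Reachable graph of Q (3 states):
  t0 = b.0 + 0 | 0 + b.0 | (0 + 0) has moves —b→ t1, —b→ t2
  t1 = 0 has moves ·
  t2 = 0 | (0 + 0) has moves ·
Run σ = ⟨a⟩ on P: start {s0}
  [1] a ⇒ {s1}
  ✓ P
Run σ = ⟨a⟩ on Q: start {t0}
  [1] a ⇒ no successor for Q

a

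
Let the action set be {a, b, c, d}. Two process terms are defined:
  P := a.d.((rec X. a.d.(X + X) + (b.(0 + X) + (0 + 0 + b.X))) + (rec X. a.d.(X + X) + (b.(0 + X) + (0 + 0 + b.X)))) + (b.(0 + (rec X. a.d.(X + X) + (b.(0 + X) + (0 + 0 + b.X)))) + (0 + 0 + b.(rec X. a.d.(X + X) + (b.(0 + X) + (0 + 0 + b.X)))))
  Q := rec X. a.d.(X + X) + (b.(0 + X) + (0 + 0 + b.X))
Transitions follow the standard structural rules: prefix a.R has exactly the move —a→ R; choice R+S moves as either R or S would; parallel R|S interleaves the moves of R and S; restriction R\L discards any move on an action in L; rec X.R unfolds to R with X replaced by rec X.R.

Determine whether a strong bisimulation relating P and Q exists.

bisimilar

P's transition system — 5 states:
  u0 = a.d.((rec X. a.d.(X + X) + (b.(0 + X) + (0 + 0 + b.X))) + (rec X. a.d.(X + X) + (b.(0 + X) + (0 + 0 + b.X)))) + (b.(0 + (rec X. a.d.(X + X) + (b.(0 + X) + (0 + 0 + b.X)))) + (0 + 0 + b.(rec X. a.d.(X + X) + (b.(0 + X) + (0 + 0 + b.X))))) → --a--▸ u1, --b--▸ u2, --b--▸ u3
  u1 = d.((rec X. a.d.(X + X) + (b.(0 + X) + (0 + 0 + b.X))) + (rec X. a.d.(X + X) + (b.(0 + X) + (0 + 0 + b.X)))) → --d--▸ u4
  u2 = 0 + (rec X. a.d.(X + X) + (b.(0 + X) + (0 + 0 + b.X))) → --a--▸ u1, --b--▸ u2, --b--▸ u3
  u3 = rec X. a.d.(X + X) + (b.(0 + X) + (0 + 0 + b.X)) → --a--▸ u1, --b--▸ u2, --b--▸ u3
  u4 = (rec X. a.d.(X + X) + (b.(0 + X) + (0 + 0 + b.X))) + (rec X. a.d.(X + X) + (b.(0 + X) + (0 + 0 + b.X))) → --a--▸ u1, --b--▸ u2, --b--▸ u3
Q's transition system — 4 states:
  v0 = rec X. a.d.(X + X) + (b.(0 + X) + (0 + 0 + b.X)) → --a--▸ v1, --b--▸ v0, --b--▸ v2
  v1 = d.((rec X. a.d.(X + X) + (b.(0 + X) + (0 + 0 + b.X))) + (rec X. a.d.(X + X) + (b.(0 + X) + (0 + 0 + b.X)))) → --d--▸ v3
  v2 = 0 + (rec X. a.d.(X + X) + (b.(0 + X) + (0 + 0 + b.X))) → --a--▸ v1, --b--▸ v0, --b--▸ v2
  v3 = (rec X. a.d.(X + X) + (b.(0 + X) + (0 + 0 + b.X))) + (rec X. a.d.(X + X) + (b.(0 + X) + (0 + 0 + b.X))) → --a--▸ v1, --b--▸ v0, --b--▸ v2
Coarsest stable partition (strong bisimilarity classes):
  B0 = {u0, u2, u3, u4, v0, v2, v3}
  B1 = {u1, v1}
u0 ∈ B0, v0 ∈ B0 → same block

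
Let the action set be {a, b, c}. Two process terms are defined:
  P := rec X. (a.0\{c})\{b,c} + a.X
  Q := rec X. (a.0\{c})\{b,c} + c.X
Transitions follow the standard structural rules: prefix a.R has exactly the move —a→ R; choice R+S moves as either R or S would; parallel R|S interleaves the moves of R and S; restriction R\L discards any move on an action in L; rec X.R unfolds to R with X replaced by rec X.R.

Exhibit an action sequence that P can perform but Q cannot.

P's transition system — 2 states:
  u0 = rec X. (a.0\{c})\{b,c} + a.X ⊢ -a-> u0, -a-> u1
  u1 = 0\{c}\{b,c} ⊢ ·
Q's transition system — 2 states:
  v0 = rec X. (a.0\{c})\{b,c} + c.X ⊢ -a-> v1, -c-> v0
  v1 = 0\{c}\{b,c} ⊢ ·
Run σ = ⟨aa⟩ on P: start {u0}
  step 1 (a): {u0, u1}
  step 2 (a): {u0, u1}
  ✓ P
Run σ = ⟨aa⟩ on Q: start {v0}
  step 1 (a): {v1}
  step 2 (a): ∅  — Q cannot continue

aa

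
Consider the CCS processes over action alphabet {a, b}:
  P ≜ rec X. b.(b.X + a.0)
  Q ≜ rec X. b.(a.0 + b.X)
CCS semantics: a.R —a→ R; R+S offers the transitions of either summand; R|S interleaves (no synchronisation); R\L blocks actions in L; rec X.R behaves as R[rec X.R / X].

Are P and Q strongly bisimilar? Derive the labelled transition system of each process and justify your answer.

YES

LTS(P): 3 reachable states
  u0 = rec X. b.(b.X + a.0) ⊢ ··b··> u1
  u1 = b.(rec X. b.(b.X + a.0)) + a.0 ⊢ ··a··> u2, ··b··> u0
  u2 = 0 ⊢ deadlocked
LTS(Q): 3 reachable states
  v0 = rec X. b.(a.0 + b.X) ⊢ ··b··> v1
  v1 = a.0 + b.(rec X. b.(a.0 + b.X)) ⊢ ··a··> v2, ··b··> v0
  v2 = 0 ⊢ deadlocked
Bisimilarity quotient blocks:
  B0 = {u0, v0}
  B1 = {u1, v1}
  B2 = {u2, v2}
u0 ∈ B0, v0 ∈ B0 → same block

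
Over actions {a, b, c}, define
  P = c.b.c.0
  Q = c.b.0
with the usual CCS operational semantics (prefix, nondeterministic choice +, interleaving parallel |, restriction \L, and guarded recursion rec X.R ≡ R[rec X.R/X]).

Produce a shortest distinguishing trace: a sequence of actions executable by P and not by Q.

P's transition system — 4 states:
  p0 = c.b.c.0 ⊢ --c--▸ p1
  p1 = b.c.0 ⊢ --b--▸ p2
  p2 = c.0 ⊢ --c--▸ p3
  p3 = 0 ⊢ deadlocked
Q's transition system — 3 states:
  q0 = c.b.0 ⊢ --c--▸ q1
  q1 = b.0 ⊢ --b--▸ q2
  q2 = 0 ⊢ deadlocked
Executing cbc from P (initial set {p0}):
  step 1 (c): {p1}
  step 2 (b): {p2}
  step 3 (c): {p3}
  P completes σ.
Executing cbc from Q (initial set {q0}):
  step 1 (c): {q1}
  step 2 (b): {q2}
  step 3 (c): ∅  — Q cannot continue

cbc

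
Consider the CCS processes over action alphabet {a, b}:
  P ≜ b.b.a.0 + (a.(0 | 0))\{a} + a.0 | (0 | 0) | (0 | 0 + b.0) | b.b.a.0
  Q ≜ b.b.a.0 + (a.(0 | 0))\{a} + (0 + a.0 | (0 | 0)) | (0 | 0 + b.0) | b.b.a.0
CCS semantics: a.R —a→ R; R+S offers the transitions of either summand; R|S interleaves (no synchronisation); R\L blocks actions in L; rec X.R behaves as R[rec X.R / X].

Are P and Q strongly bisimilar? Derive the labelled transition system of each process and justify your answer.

Reachable graph of P (19 states):
  u0 = b.b.a.0 + (a.(0 | 0))\{a} + a.0 | (0 | 0) | (0 | 0 + b.0) | b.b.a.0 ⊢ --a--▸ u1, --b--▸ u2, --b--▸ u3, --b--▸ u4
  u1 = 0 | (0 | 0) | (0 | 0 + b.0) | b.b.a.0 ⊢ --b--▸ u5, --b--▸ u6
  u2 = a.0 | (0 | 0) | (0 | 0 + b.0) | b.a.0 ⊢ --a--▸ u5, --b--▸ u7, --b--▸ u8
  u3 = a.0 | (0 | 0) | 0 | b.b.a.0 ⊢ --a--▸ u6, --b--▸ u8
  u4 = b.a.0 ⊢ --b--▸ u9
  u5 = 0 | (0 | 0) | (0 | 0 + b.0) | b.a.0 ⊢ --b--▸ u10, --b--▸ u11
  u6 = 0 | (0 | 0) | 0 | b.b.a.0 ⊢ --b--▸ u11
  u7 = a.0 | (0 | 0) | (0 | 0 + b.0) | a.0 ⊢ --a--▸ u10, --a--▸ u12, --b--▸ u13
  u8 = a.0 | (0 | 0) | 0 | b.a.0 ⊢ --a--▸ u11, --b--▸ u13
  u9 = a.0 ⊢ --a--▸ u14
  u10 = 0 | (0 | 0) | (0 | 0 + b.0) | a.0 ⊢ --a--▸ u15, --b--▸ u16
  u11 = 0 | (0 | 0) | 0 | b.a.0 ⊢ --b--▸ u16
  u12 = a.0 | (0 | 0) | (0 | 0 + b.0) | 0 ⊢ --a--▸ u15, --b--▸ u17
  u13 = a.0 | (0 | 0) | 0 | a.0 ⊢ --a--▸ u16, --a--▸ u17
  u14 = 0 ⊢ (no moves)
  u15 = 0 | (0 | 0) | (0 | 0 + b.0) | 0 ⊢ --b--▸ u18
  u16 = 0 | (0 | 0) | 0 | a.0 ⊢ --a--▸ u18
  u17 = a.0 | (0 | 0) | 0 | 0 ⊢ --a--▸ u18
  u18 = 0 | (0 | 0) | 0 | 0 ⊢ (no moves)
Reachable graph of Q (19 states):
  v0 = b.b.a.0 + (a.(0 | 0))\{a} + (0 + a.0 | (0 | 0)) | (0 | 0 + b.0) | b.b.a.0 ⊢ --a--▸ v1, --b--▸ v2, --b--▸ v3, --b--▸ v4
  v1 = 0 | (0 | 0) | (0 | 0 + b.0) | b.b.a.0 ⊢ --b--▸ v5, --b--▸ v6
  v2 = (0 + a.0 | (0 | 0)) | (0 | 0 + b.0) | b.a.0 ⊢ --a--▸ v5, --b--▸ v7, --b--▸ v8
  v3 = (0 + a.0 | (0 | 0)) | 0 | b.b.a.0 ⊢ --a--▸ v6, --b--▸ v8
  v4 = b.a.0 ⊢ --b--▸ v9
  v5 = 0 | (0 | 0) | (0 | 0 + b.0) | b.a.0 ⊢ --b--▸ v10, --b--▸ v11
  v6 = 0 | (0 | 0) | 0 | b.b.a.0 ⊢ --b--▸ v11
  v7 = (0 + a.0 | (0 | 0)) | (0 | 0 + b.0) | a.0 ⊢ --a--▸ v10, --a--▸ v12, --b--▸ v13
  v8 = (0 + a.0 | (0 | 0)) | 0 | b.a.0 ⊢ --a--▸ v11, --b--▸ v13
  v9 = a.0 ⊢ --a--▸ v14
  v10 = 0 | (0 | 0) | (0 | 0 + b.0) | a.0 ⊢ --a--▸ v15, --b--▸ v16
  v11 = 0 | (0 | 0) | 0 | b.a.0 ⊢ --b--▸ v16
  v12 = (0 + a.0 | (0 | 0)) | (0 | 0 + b.0) | 0 ⊢ --a--▸ v15, --b--▸ v17
  v13 = (0 + a.0 | (0 | 0)) | 0 | a.0 ⊢ --a--▸ v16, --a--▸ v17
  v14 = 0 ⊢ (no moves)
  v15 = 0 | (0 | 0) | (0 | 0 + b.0) | 0 ⊢ --b--▸ v18
  v16 = 0 | (0 | 0) | 0 | a.0 ⊢ --a--▸ v18
  v17 = (0 + a.0 | (0 | 0)) | 0 | 0 ⊢ --a--▸ v18
  v18 = 0 | (0 | 0) | 0 | 0 ⊢ (no moves)
Partition-refinement fixed point:
  B0 = {u0, v0}
  B1 = {u2, v2}
  B2 = {u7, v7}
  B3 = {u10, u12, v10, v12}
  B4 = {u16, u17, u9, v16, v17, v9}
  B5 = {u14, u18, v14, v18}
  B6 = {u15, v15}
  B7 = {u13, v13}
  B8 = {u5, v5}
  B9 = {u11, u4, v11, v4}
  B10 = {u8, v8}
  B11 = {u3, v3}
  B12 = {u6, v6}
  B13 = {u1, v1}
u0 ∈ B0, v0 ∈ B0 → same block

bisimilar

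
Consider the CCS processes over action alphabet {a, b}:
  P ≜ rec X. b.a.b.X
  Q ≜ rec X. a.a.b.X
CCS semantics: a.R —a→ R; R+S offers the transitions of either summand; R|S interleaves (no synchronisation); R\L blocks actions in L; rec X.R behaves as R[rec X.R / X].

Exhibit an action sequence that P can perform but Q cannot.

Reachable graph of P (3 states):
  u0 = rec X. b.a.b.X | --b--▸ u1
  u1 = a.b.(rec X. b.a.b.X) | --a--▸ u2
  u2 = b.(rec X. b.a.b.X) | --b--▸ u0
Reachable graph of Q (3 states):
  v0 = rec X. a.a.b.X | --a--▸ v1
  v1 = a.b.(rec X. a.a.b.X) | --a--▸ v2
  v2 = b.(rec X. a.a.b.X) | --b--▸ v0
Executing b from P (initial set {u0}):
  [1] b ⇒ {u1}
  ✓ P
Executing b from Q (initial set {v0}):
  [1] b ⇒ ∅ (Q stuck)

b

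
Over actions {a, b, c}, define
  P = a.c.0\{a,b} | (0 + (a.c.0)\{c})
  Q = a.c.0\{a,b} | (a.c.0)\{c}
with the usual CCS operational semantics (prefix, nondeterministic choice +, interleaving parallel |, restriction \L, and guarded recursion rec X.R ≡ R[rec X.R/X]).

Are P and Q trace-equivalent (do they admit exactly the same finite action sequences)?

P's transition system — 6 states:
  p0 = a.c.0\{a,b} | (0 + (a.c.0)\{c}) has moves -a-> p1, -a-> p2
  p1 = a.c.0\{a,b} | (c.0)\{c} has moves -a-> p3
  p2 = c.0\{a,b} | (0 + (a.c.0)\{c}) has moves -a-> p3, -c-> p4
  p3 = c.0\{a,b} | (c.0)\{c} has moves -c-> p5
  p4 = 0\{a,b} | (0 + (a.c.0)\{c}) has moves -a-> p5
  p5 = 0\{a,b} | (c.0)\{c} has moves stopped
Q's transition system — 6 states:
  q0 = a.c.0\{a,b} | (a.c.0)\{c} has moves -a-> q1, -a-> q2
  q1 = a.c.0\{a,b} | (c.0)\{c} has moves -a-> q3
  q2 = c.0\{a,b} | (a.c.0)\{c} has moves -a-> q3, -c-> q4
  q3 = c.0\{a,b} | (c.0)\{c} has moves -c-> q5
  q4 = 0\{a,b} | (a.c.0)\{c} has moves -a-> q5
  q5 = 0\{a,b} | (c.0)\{c} has moves stopped
Bisimilarity quotient blocks:
  B0 = {p0, q0}
  B1 = {p2, q2}
  B2 = {p4, q4}
  B3 = {p5, q5}
  B4 = {p3, q3}
  B5 = {p1, q1}
p0 ∈ B0, q0 ∈ B0 → same block
Bisimilar ⇒ trace-equivalent.

YES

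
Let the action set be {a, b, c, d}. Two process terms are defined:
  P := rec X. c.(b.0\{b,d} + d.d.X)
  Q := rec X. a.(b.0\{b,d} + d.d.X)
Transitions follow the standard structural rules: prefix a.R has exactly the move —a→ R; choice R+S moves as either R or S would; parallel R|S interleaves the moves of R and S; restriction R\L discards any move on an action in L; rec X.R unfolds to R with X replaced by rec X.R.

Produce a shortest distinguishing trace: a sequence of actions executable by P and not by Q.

c

P's transition system — 4 states:
  s0 = rec X. c.(b.0\{b,d} + d.d.X) | ··c··> s1
  s1 = b.0\{b,d} + d.d.(rec X. c.(b.0\{b,d} + d.d.X)) | ··b··> s2, ··d··> s3
  s2 = 0\{b,d} | (no moves)
  s3 = d.(rec X. c.(b.0\{b,d} + d.d.X)) | ··d··> s0
Q's transition system — 4 states:
  t0 = rec X. a.(b.0\{b,d} + d.d.X) | ··a··> t1
  t1 = b.0\{b,d} + d.d.(rec X. a.(b.0\{b,d} + d.d.X)) | ··b··> t2, ··d··> t3
  t2 = 0\{b,d} | (no moves)
  t3 = d.(rec X. a.(b.0\{b,d} + d.d.X)) | ··d··> t0
Trace ⟨c⟩ through P, begin at {s0}:
  [1] c ⇒ {s1}
  ✓ P
Trace ⟨c⟩ through Q, begin at {t0}:
  [1] c ⇒ ∅  — Q cannot continue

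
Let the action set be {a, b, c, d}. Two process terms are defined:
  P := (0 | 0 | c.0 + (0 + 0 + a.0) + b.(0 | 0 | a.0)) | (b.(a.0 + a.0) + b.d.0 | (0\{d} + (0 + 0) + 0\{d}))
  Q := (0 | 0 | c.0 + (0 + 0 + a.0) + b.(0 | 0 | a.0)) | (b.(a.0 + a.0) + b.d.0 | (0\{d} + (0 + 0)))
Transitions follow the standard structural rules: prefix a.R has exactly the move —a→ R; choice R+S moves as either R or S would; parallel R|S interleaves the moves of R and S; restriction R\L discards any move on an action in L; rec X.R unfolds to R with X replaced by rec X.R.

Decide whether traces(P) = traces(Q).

P's transition system — 20 states:
  u0 = (0 | 0 | c.0 + (0 + 0 + a.0) + b.(0 | 0 | a.0)) | (b.(a.0 + a.0) + b.d.0 | (0\{d} + (0 + 0) + 0\{d})) has moves -a-> u1, -b-> u2, -b-> u3, -b-> u4, -c-> u5
  u1 = 0 | (b.(a.0 + a.0) + b.d.0 | (0\{d} + (0 + 0) + 0\{d})) has moves -b-> u6, -b-> u7
  u2 = (0 | 0 | c.0 + (0 + 0 + a.0) + b.(0 | 0 | a.0)) | (a.0 + a.0) has moves -a-> u6, -a-> u8, -b-> u9, -c-> u10
  u3 = (0 | 0 | c.0 + (0 + 0 + a.0) + b.(0 | 0 | a.0)) | (d.0 | (0\{d} + (0 + 0) + 0\{d})) has moves -a-> u7, -b-> u11, -c-> u12, -d-> u13
  u4 = 0 | 0 | a.0 | (b.(a.0 + a.0) + b.d.0 | (0\{d} + (0 + 0) + 0\{d})) has moves -a-> u5, -b-> u11, -b-> u9
  u5 = 0 | 0 | 0 | (b.(a.0 + a.0) + b.d.0 | (0\{d} + (0 + 0) + 0\{d})) has moves -b-> u10, -b-> u12
  u6 = 0 | (a.0 + a.0) has moves -a-> u14
  u7 = 0 | (d.0 | (0\{d} + (0 + 0) + 0\{d})) has moves -d-> u15
  u8 = (0 | 0 | c.0 + (0 + 0 + a.0) + b.(0 | 0 | a.0)) | 0 has moves -a-> u14, -b-> u16, -c-> u17
  u9 = 0 | 0 | a.0 | (a.0 + a.0) has moves -a-> u10, -a-> u16
  u10 = 0 | 0 | 0 | (a.0 + a.0) has moves -a-> u17
  u11 = 0 | 0 | a.0 | (d.0 | (0\{d} + (0 + 0) + 0\{d})) has moves -a-> u12, -d-> u18
  u12 = 0 | 0 | 0 | (d.0 | (0\{d} + (0 + 0) + 0\{d})) has moves -d-> u19
  u13 = (0 | 0 | c.0 + (0 + 0 + a.0) + b.(0 | 0 | a.0)) | (0 | (0\{d} + (0 + 0) + 0\{d})) has moves -a-> u15, -b-> u18, -c-> u19
  u14 = 0 | 0 has moves stopped
  u15 = 0 | (0 | (0\{d} + (0 + 0) + 0\{d})) has moves stopped
  u16 = 0 | 0 | a.0 | 0 has moves -a-> u17
  u17 = 0 | 0 | 0 | 0 has moves stopped
  u18 = 0 | 0 | a.0 | (0 | (0\{d} + (0 + 0) + 0\{d})) has moves -a-> u19
  u19 = 0 | 0 | 0 | (0 | (0\{d} + (0 + 0) + 0\{d})) has moves stopped
Q's transition system — 20 states:
  v0 = (0 | 0 | c.0 + (0 + 0 + a.0) + b.(0 | 0 | a.0)) | (b.(a.0 + a.0) + b.d.0 | (0\{d} + (0 + 0))) has moves -a-> v1, -b-> v2, -b-> v3, -b-> v4, -c-> v5
  v1 = 0 | (b.(a.0 + a.0) + b.d.0 | (0\{d} + (0 + 0))) has moves -b-> v6, -b-> v7
  v2 = (0 | 0 | c.0 + (0 + 0 + a.0) + b.(0 | 0 | a.0)) | (a.0 + a.0) has moves -a-> v6, -a-> v8, -b-> v9, -c-> v10
  v3 = (0 | 0 | c.0 + (0 + 0 + a.0) + b.(0 | 0 | a.0)) | (d.0 | (0\{d} + (0 + 0))) has moves -a-> v7, -b-> v11, -c-> v12, -d-> v13
  v4 = 0 | 0 | a.0 | (b.(a.0 + a.0) + b.d.0 | (0\{d} + (0 + 0))) has moves -a-> v5, -b-> v11, -b-> v9
  v5 = 0 | 0 | 0 | (b.(a.0 + a.0) + b.d.0 | (0\{d} + (0 + 0))) has moves -b-> v10, -b-> v12
  v6 = 0 | (a.0 + a.0) has moves -a-> v14
  v7 = 0 | (d.0 | (0\{d} + (0 + 0))) has moves -d-> v15
  v8 = (0 | 0 | c.0 + (0 + 0 + a.0) + b.(0 | 0 | a.0)) | 0 has moves -a-> v14, -b-> v16, -c-> v17
  v9 = 0 | 0 | a.0 | (a.0 + a.0) has moves -a-> v10, -a-> v16
  v10 = 0 | 0 | 0 | (a.0 + a.0) has moves -a-> v17
  v11 = 0 | 0 | a.0 | (d.0 | (0\{d} + (0 + 0))) has moves -a-> v12, -d-> v18
  v12 = 0 | 0 | 0 | (d.0 | (0\{d} + (0 + 0))) has moves -d-> v19
  v13 = (0 | 0 | c.0 + (0 + 0 + a.0) + b.(0 | 0 | a.0)) | (0 | (0\{d} + (0 + 0))) has moves -a-> v15, -b-> v18, -c-> v19
  v14 = 0 | 0 has moves stopped
  v15 = 0 | (0 | (0\{d} + (0 + 0))) has moves stopped
  v16 = 0 | 0 | a.0 | 0 has moves -a-> v17
  v17 = 0 | 0 | 0 | 0 has moves stopped
  v18 = 0 | 0 | a.0 | (0 | (0\{d} + (0 + 0))) has moves -a-> v19
  v19 = 0 | 0 | 0 | (0 | (0\{d} + (0 + 0))) has moves stopped
Partition-refinement fixed point:
  B0 = {u0, v0}
  B1 = {u2, v2}
  B2 = {u13, u8, v13, v8}
  B3 = {u14, u15, u17, u19, v14, v15, v17, v19}
  B4 = {u10, u16, u18, u6, v10, v16, v18, v6}
  B5 = {u9, v9}
  B6 = {u3, v3}
  B7 = {u11, v11}
  B8 = {u12, u7, v12, v7}
  B9 = {u1, u5, v1, v5}
  B10 = {u4, v4}
u0 ∈ B0, v0 ∈ B0 → same block
Bisimilar ⇒ trace-equivalent.

trace-equivalent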